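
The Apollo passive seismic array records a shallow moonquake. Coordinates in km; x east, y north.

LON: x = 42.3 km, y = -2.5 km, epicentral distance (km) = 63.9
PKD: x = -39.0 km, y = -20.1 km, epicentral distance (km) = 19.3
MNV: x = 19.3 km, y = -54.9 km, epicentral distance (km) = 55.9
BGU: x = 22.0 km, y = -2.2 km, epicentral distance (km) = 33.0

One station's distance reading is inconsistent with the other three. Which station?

Solve using three stations at a time. Using LON, PKD, MNV (subtract circle equations pairwise → linear system) gives (x, y) ≈ (-20.3, -15.4).
Distances from that point to each station vs reported:
  LON: calculated 63.9 vs reported 63.9 → residual 0.0 km
  PKD: calculated 19.3 vs reported 19.3 → residual 0.0 km
  MNV: calculated 55.9 vs reported 55.9 → residual 0.0 km
  BGU: calculated 44.3 vs reported 33.0 → residual 11.3 km
LON, PKD, MNV are mutually consistent (residuals ≈ 0); BGU is off by 11.3 km.

BGU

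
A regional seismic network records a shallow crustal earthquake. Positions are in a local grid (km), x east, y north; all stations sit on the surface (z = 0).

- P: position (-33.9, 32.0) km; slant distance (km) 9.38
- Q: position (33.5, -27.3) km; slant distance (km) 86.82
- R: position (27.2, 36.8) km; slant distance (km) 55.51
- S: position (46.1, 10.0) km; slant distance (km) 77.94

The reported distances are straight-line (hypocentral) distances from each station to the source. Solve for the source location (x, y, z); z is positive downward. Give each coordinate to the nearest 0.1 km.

x ≈ -27.8 km, y ≈ 33.8 km, depth ≈ 6.9 km

Each station gives a sphere (x−x_i)² + (y−y_i)² + z² = d_i² (stations at z=0).
Subtracting the P sphere from Q and R: z² cancels, leaving linear equations in x and y:
134.8 x − 118.6 y = -7755.40
122.2 x + 9.6 y = -3072.51
Solving: x ≈ -27.798, y ≈ 33.796 km (keep extra digits for the depth step; rounded: -27.8, 33.8).
Then from the P sphere: z² = 9.38² − (x + 33.9)² − (y − 32.0)² with x = -27.798, y = 33.796, so z ≈ 6.894 ≈ 6.9 km.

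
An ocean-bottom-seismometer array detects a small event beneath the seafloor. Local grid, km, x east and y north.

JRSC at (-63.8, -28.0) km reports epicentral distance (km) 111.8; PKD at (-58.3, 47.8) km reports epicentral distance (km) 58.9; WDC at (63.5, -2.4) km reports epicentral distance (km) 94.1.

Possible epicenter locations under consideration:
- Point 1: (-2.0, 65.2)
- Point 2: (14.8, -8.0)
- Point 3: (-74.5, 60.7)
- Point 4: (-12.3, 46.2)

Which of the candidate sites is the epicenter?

For each candidate, compare |candidate − station| to the reported distance:
Point 1: residuals JRSC 0.0, PKD 0.0, WDC 0.0 → max 0.0 km
Point 2: residuals JRSC 30.7, PKD 33.1, WDC 45.1 → max 45.1 km
Point 3: residuals JRSC 22.5, PKD 38.2, WDC 57.6 → max 57.6 km
Point 4: residuals JRSC 21.5, PKD 12.9, WDC 4.1 → max 21.5 km
Only Point 1 has all residuals ≈ 0.

Point 1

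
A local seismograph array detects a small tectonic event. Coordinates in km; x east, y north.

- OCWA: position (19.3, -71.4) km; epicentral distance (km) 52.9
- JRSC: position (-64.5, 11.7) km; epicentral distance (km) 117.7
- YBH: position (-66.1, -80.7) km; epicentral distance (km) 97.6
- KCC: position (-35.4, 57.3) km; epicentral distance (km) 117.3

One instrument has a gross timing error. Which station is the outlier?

YBH

Solve using three stations at a time. Using OCWA, JRSC, KCC (subtract circle equations pairwise → linear system) gives (x, y) ≈ (46.9, -26.3).
Distances from that point to each station vs reported:
  OCWA: calculated 52.9 vs reported 52.9 → residual 0.0 km
  JRSC: calculated 117.7 vs reported 117.7 → residual 0.0 km
  YBH: calculated 125.4 vs reported 97.6 → residual 27.8 km
  KCC: calculated 117.3 vs reported 117.3 → residual 0.0 km
OCWA, JRSC, KCC are mutually consistent (residuals ≈ 0); YBH is off by 27.8 km.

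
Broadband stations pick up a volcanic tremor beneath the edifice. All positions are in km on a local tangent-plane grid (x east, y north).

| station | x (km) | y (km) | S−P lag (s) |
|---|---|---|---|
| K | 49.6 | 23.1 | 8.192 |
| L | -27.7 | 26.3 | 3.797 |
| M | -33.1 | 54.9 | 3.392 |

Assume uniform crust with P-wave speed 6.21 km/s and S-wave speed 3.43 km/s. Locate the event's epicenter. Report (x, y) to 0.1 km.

(-8.1, 47.8)

Distance from S−P lag: d = Δt · v_P v_S / (v_P − v_S) = Δt · (6.21·3.43)/(6.21−3.43) ≈ 7.6620·Δt.
So d_K = 62.77, d_L = 29.09, d_M = 25.99 km.
Circle about each station: (x − 49.6)² + (y − 23.1)² = 62.77²; (x + 27.7)² + (y − 26.3)² = 29.09²; (x + 33.1)² + (y − 54.9)² = 25.99².
Subtracting the K equation from the L and M equations removes the quadratic terms:
-154.6 x + 6.4 y = 1559.05
-165.4 x + 63.6 y = 4380.44
Solving the 2×2 system: x ≈ -8.1, y ≈ 47.8 km.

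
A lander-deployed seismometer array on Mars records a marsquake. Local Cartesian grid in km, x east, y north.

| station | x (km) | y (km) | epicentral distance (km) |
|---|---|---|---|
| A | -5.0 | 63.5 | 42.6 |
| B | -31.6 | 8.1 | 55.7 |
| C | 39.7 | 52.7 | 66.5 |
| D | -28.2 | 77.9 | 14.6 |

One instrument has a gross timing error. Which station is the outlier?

Solve using three stations at a time. Using B, C, D (subtract circle equations pairwise → linear system) gives (x, y) ≈ (-25.9, 63.5).
Distances from that point to each station vs reported:
  A: calculated 20.9 vs reported 42.6 → residual 21.7 km
  B: calculated 55.7 vs reported 55.7 → residual 0.0 km
  C: calculated 66.5 vs reported 66.5 → residual 0.0 km
  D: calculated 14.6 vs reported 14.6 → residual 0.0 km
B, C, D are mutually consistent (residuals ≈ 0); A is off by 21.7 km.

A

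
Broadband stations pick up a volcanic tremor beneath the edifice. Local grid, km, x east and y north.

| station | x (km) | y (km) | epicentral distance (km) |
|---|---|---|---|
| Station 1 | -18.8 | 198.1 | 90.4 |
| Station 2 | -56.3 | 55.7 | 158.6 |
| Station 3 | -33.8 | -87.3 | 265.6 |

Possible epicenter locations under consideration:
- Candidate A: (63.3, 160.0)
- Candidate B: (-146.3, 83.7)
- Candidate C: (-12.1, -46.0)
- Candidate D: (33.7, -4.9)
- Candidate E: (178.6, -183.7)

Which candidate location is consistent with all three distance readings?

For each candidate, compare |candidate − station| to the reported distance:
Candidate A: residuals Station 1 0.1, Station 2 0.1, Station 3 0.1 → max 0.1 km
Candidate B: residuals Station 1 80.9, Station 2 64.3, Station 3 60.9 → max 80.9 km
Candidate C: residuals Station 1 153.8, Station 2 47.7, Station 3 218.9 → max 218.9 km
Candidate D: residuals Station 1 119.3, Station 2 50.1, Station 3 159.1 → max 159.1 km
Candidate E: residuals Station 1 339.4, Station 2 176.8, Station 3 32.3 → max 339.4 km
Only Candidate A has all residuals ≈ 0.

Candidate A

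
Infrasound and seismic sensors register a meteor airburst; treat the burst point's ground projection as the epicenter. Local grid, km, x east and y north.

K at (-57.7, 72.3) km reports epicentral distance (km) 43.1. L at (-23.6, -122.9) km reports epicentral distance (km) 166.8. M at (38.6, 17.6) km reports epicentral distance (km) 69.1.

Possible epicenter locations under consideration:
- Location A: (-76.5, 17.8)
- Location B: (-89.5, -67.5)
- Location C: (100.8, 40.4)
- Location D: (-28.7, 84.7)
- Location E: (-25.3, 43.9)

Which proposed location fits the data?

For each candidate, compare |candidate − station| to the reported distance:
Location A: residuals K 14.6, L 16.5, M 46.0 → max 46.0 km
Location B: residuals K 100.3, L 80.7, M 84.7 → max 100.3 km
Location C: residuals K 118.6, L 38.5, M 2.9 → max 118.6 km
Location D: residuals K 11.6, L 40.9, M 25.9 → max 40.9 km
Location E: residuals K 0.0, L 0.0, M 0.0 → max 0.0 km
Only Location E has all residuals ≈ 0.

Location E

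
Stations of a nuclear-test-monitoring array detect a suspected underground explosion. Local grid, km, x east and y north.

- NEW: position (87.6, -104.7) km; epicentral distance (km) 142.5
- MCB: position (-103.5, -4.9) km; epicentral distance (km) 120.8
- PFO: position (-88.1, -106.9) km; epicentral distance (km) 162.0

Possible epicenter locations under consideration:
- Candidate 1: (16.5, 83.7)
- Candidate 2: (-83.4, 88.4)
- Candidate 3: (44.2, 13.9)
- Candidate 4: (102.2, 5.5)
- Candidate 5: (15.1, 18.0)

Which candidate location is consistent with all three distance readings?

For each candidate, compare |candidate − station| to the reported distance:
Candidate 1: residuals NEW 58.9, MCB 28.4, PFO 55.4 → max 58.9 km
Candidate 2: residuals NEW 115.4, MCB 25.4, PFO 33.4 → max 115.4 km
Candidate 3: residuals NEW 16.2, MCB 28.1, PFO 17.2 → max 28.1 km
Candidate 4: residuals NEW 31.3, MCB 85.2, PFO 59.0 → max 85.2 km
Candidate 5: residuals NEW 0.0, MCB 0.0, PFO 0.0 → max 0.0 km
Only Candidate 5 has all residuals ≈ 0.

Candidate 5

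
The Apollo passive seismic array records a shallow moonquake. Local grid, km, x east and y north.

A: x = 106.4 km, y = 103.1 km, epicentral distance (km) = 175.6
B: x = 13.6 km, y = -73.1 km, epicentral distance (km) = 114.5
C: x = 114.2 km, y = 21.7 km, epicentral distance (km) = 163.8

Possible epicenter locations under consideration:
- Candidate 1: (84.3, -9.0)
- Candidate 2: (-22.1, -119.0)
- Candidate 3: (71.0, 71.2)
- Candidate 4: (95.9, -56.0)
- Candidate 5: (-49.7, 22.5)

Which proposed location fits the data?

For each candidate, compare |candidate − station| to the reported distance:
Candidate 1: residuals A 61.3, B 19.1, C 120.9 → max 120.9 km
Candidate 2: residuals A 81.0, B 56.4, C 32.1 → max 81.0 km
Candidate 3: residuals A 127.9, B 40.8, C 98.1 → max 127.9 km
Candidate 4: residuals A 16.2, B 30.4, C 84.0 → max 84.0 km
Candidate 5: residuals A 0.1, B 0.2, C 0.1 → max 0.2 km
Only Candidate 5 has all residuals ≈ 0.

Candidate 5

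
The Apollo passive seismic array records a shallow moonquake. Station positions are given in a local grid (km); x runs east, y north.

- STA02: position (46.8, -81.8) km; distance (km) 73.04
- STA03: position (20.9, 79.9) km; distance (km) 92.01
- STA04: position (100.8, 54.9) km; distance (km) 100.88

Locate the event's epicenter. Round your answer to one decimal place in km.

x ≈ 25.3 km, y ≈ -12.0 km

Circle about each station: (x − 46.8)² + (y + 81.8)² = 73.04²; (x − 20.9)² + (y − 79.9)² = 92.01²; (x − 100.8)² + (y − 54.9)² = 100.88².
Subtracting the STA02 equation from the STA03 and STA04 equations removes the quadratic terms:
-51.8 x + 323.4 y = -5191.66
108.0 x + 273.4 y = -548.76
Solving the 2×2 system: x ≈ 25.3, y ≈ -12.0 km.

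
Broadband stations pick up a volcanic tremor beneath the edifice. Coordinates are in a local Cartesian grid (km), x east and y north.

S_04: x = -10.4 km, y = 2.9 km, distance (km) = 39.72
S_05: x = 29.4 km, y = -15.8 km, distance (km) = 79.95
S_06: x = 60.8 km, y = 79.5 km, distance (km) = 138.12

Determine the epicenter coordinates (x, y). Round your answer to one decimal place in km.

Circle about each station: (x + 10.4)² + (y − 2.9)² = 39.72²; (x − 29.4)² + (y + 15.8)² = 79.95²; (x − 60.8)² + (y − 79.5)² = 138.12².
Subtracting the S_04 equation from the S_05 and S_06 equations removes the quadratic terms:
79.6 x − 37.4 y = -3816.89
142.4 x + 153.2 y = -7599.14
Solving the 2×2 system: x ≈ -49.6, y ≈ -3.5 km.
Check against S_04 (with the unrounded x, y): √((x + 10.4)²+(y − 2.9)²) = 39.72 ≈ 39.72 km. ✓

x ≈ -49.6 km, y ≈ -3.5 km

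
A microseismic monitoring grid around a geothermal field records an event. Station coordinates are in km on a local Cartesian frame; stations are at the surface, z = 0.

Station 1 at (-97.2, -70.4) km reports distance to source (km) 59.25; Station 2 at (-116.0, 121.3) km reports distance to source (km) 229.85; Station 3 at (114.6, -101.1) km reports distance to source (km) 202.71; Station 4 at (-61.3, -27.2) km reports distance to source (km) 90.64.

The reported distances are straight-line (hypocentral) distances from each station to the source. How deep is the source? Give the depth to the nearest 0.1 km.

Each station gives a sphere (x−x_i)² + (y−y_i)² + z² = d_i² (stations at z=0).
Subtracting the Station 1 sphere from Station 2 and Station 3: z² cancels, leaving linear equations in x and y:
-37.6 x + 383.4 y = -35554.77
423.6 x − 61.4 y = -28630.41
Solving: x ≈ -82.199, y ≈ -100.797 km (keep extra digits for the depth step; rounded: -82.2, -100.8).
Then from the Station 1 sphere: z² = 59.25² − (x + 97.2)² − (y + 70.4)² with x = -82.199, y = -100.797, so z ≈ 48.596 ≈ 48.6 km.
Check against Station 4 (with the unrounded solution): distance 90.64 ≈ 90.64 km. ✓

48.6 km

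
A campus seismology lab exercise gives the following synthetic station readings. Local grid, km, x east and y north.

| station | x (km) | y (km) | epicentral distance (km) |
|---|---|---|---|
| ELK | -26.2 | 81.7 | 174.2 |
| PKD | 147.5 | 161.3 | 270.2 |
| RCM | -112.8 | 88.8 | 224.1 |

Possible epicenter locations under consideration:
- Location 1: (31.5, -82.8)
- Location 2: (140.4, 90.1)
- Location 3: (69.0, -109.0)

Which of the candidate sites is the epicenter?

For each candidate, compare |candidate − station| to the reported distance:
Location 1: residuals ELK 0.1, PKD 0.1, RCM 0.1 → max 0.1 km
Location 2: residuals ELK 7.4, PKD 198.6, RCM 29.1 → max 198.6 km
Location 3: residuals ELK 38.9, PKD 11.3, RCM 44.6 → max 44.6 km
Only Location 1 has all residuals ≈ 0.

Location 1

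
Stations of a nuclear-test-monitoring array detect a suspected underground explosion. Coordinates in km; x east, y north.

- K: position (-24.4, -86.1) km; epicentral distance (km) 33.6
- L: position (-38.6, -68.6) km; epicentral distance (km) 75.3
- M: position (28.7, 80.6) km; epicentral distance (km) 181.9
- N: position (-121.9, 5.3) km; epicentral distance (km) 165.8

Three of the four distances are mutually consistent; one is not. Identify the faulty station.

Solve using three stations at a time. Using K, M, N (subtract circle equations pairwise → linear system) gives (x, y) ≈ (6.2, -99.9).
Distances from that point to each station vs reported:
  K: calculated 33.6 vs reported 33.6 → residual 0.0 km
  L: calculated 54.7 vs reported 75.3 → residual 20.6 km
  M: calculated 181.9 vs reported 181.9 → residual 0.0 km
  N: calculated 165.8 vs reported 165.8 → residual 0.0 km
K, M, N are mutually consistent (residuals ≈ 0); L is off by 20.6 km.

L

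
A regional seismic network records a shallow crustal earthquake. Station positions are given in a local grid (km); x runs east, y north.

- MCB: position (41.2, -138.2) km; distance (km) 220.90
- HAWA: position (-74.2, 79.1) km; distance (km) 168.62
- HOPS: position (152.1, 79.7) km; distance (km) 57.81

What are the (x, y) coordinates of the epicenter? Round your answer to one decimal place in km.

(94.4, 76.2)

Circle about each station: (x − 41.2)² + (y + 138.2)² = 220.90²; (x + 74.2)² + (y − 79.1)² = 168.62²; (x − 152.1)² + (y − 79.7)² = 57.81².
Subtracting pairs of circle equations eliminates x²+y² and gives linear equations (the radical axes):
-230.8 x + 434.6 y = 11329.88
221.8 x + 435.8 y = 54144.63
Solving the 2×2 system: x ≈ 94.4, y ≈ 76.2 km.
Check against MCB (with the unrounded x, y): √((x − 41.2)²+(y + 138.2)²) = 220.90 ≈ 220.90 km. ✓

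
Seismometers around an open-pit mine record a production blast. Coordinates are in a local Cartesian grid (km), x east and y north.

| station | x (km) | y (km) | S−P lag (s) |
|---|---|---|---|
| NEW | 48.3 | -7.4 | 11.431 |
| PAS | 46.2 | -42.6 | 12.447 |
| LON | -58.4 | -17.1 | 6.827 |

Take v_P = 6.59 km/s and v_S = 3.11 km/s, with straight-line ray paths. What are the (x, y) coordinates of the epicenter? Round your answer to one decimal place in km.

(-19.0, -9.1)

Distance from S−P lag: d = Δt · v_P v_S / (v_P − v_S) = Δt · (6.59·3.11)/(6.59−3.11) ≈ 5.8893·Δt.
So d_NEW = 67.32, d_PAS = 73.30, d_LON = 40.21 km.
Circle about each station: (x − 48.3)² + (y + 7.4)² = 67.32²; (x − 46.2)² + (y + 42.6)² = 73.30²; (x + 58.4)² + (y + 17.1)² = 40.21².
Subtracting the NEW equation from the PAS and LON equations removes the quadratic terms:
-4.2 x − 70.4 y = 720.64
-213.4 x − 19.4 y = 4230.46
Solving the 2×2 system: x ≈ -19.0, y ≈ -9.1 km.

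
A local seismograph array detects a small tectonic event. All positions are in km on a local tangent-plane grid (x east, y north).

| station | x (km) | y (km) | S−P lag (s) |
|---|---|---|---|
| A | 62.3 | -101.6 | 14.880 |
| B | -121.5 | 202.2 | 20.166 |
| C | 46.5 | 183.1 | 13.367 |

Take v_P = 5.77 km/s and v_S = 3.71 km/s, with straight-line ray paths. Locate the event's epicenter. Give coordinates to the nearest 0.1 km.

(19.2, 46.9)

Distance from S−P lag: d = Δt · v_P v_S / (v_P − v_S) = Δt · (5.77·3.71)/(5.77−3.71) ≈ 10.3916·Δt.
So d_A = 154.63, d_B = 209.56, d_C = 138.90 km.
Circle about each station: (x − 62.3)² + (y + 101.6)² = 154.63²; (x + 121.5)² + (y − 202.2)² = 209.56²; (x − 46.5)² + (y − 183.1)² = 138.90².
Subtracting the A equation from the B and C equations removes the quadratic terms:
-367.6 x + 607.6 y = 21438.28
-31.6 x + 569.4 y = 26101.24
Solving the 2×2 system: x ≈ 19.2, y ≈ 46.9 km.
Check against A (with the unrounded x, y): √((x − 62.3)²+(y + 101.6)²) = 154.63 ≈ 154.63 km. ✓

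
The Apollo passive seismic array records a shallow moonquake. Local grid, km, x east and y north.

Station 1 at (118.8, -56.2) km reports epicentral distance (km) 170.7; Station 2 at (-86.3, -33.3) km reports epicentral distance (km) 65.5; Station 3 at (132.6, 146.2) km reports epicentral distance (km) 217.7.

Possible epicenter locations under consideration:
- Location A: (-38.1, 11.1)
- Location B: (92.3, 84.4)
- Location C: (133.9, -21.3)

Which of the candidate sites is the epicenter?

For each candidate, compare |candidate − station| to the reported distance:
Location A: residuals Station 1 0.0, Station 2 0.0, Station 3 0.0 → max 0.0 km
Location B: residuals Station 1 27.6, Station 2 148.4, Station 3 143.9 → max 148.4 km
Location C: residuals Station 1 132.7, Station 2 155.0, Station 3 50.2 → max 155.0 km
Only Location A has all residuals ≈ 0.

Location A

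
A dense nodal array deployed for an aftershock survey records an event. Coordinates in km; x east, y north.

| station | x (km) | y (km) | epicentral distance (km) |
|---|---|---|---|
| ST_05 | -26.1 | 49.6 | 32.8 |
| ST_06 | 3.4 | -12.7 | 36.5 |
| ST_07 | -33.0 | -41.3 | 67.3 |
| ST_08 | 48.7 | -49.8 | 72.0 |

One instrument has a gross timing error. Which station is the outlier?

ST_08

Solve using three stations at a time. Using ST_05, ST_06, ST_07 (subtract circle equations pairwise → linear system) gives (x, y) ≈ (-9.1, 21.6).
Distances from that point to each station vs reported:
  ST_05: calculated 32.8 vs reported 32.8 → residual 0.0 km
  ST_06: calculated 36.5 vs reported 36.5 → residual 0.0 km
  ST_07: calculated 67.3 vs reported 67.3 → residual 0.0 km
  ST_08: calculated 91.8 vs reported 72.0 → residual 19.8 km
ST_05, ST_06, ST_07 are mutually consistent (residuals ≈ 0); ST_08 is off by 19.8 km.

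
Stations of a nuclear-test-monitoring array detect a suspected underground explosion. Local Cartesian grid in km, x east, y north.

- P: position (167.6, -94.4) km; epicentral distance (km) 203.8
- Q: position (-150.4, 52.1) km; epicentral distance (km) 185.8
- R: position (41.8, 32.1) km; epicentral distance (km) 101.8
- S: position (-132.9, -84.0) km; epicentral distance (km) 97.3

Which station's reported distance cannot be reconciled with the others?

R

Solve using three stations at a time. Using P, Q, S (subtract circle equations pairwise → linear system) gives (x, y) ≈ (-36.2, -94.4).
Distances from that point to each station vs reported:
  P: calculated 203.8 vs reported 203.8 → residual 0.0 km
  Q: calculated 185.8 vs reported 185.8 → residual 0.0 km
  R: calculated 148.6 vs reported 101.8 → residual 46.8 km
  S: calculated 97.3 vs reported 97.3 → residual 0.0 km
P, Q, S are mutually consistent (residuals ≈ 0); R is off by 46.8 km.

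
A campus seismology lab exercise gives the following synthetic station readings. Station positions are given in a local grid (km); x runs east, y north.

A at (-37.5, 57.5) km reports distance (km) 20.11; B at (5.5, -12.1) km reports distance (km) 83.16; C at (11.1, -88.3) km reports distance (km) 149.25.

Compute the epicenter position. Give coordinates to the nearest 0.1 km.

-54.0 km east, 46.0 km north

Circle about each station: (x + 37.5)² + (y − 57.5)² = 20.11²; (x − 5.5)² + (y + 12.1)² = 83.16²; (x − 11.1)² + (y + 88.3)² = 149.25².
Subtracting pairs of circle equations eliminates x²+y² and gives linear equations (the radical axes):
86.0 x − 139.2 y = -11047.01
97.2 x − 291.6 y = -18663.55
Solving the 2×2 system: x ≈ -54.0, y ≈ 46.0 km.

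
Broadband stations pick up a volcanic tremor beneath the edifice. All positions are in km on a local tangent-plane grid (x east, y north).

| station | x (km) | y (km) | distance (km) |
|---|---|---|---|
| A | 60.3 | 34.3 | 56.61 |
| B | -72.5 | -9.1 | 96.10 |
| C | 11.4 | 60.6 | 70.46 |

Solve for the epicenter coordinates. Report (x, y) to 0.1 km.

Circle about each station: (x − 60.3)² + (y − 34.3)² = 56.61²; (x + 72.5)² + (y + 9.1)² = 96.10²; (x − 11.4)² + (y − 60.6)² = 70.46².
Subtracting pairs of circle equations eliminates x²+y² and gives linear equations (the radical axes):
-265.6 x − 86.8 y = -5504.04
-97.8 x + 52.6 y = -2770.18
Solving the 2×2 system: x ≈ 23.6, y ≈ -8.8 km.

(23.6, -8.8)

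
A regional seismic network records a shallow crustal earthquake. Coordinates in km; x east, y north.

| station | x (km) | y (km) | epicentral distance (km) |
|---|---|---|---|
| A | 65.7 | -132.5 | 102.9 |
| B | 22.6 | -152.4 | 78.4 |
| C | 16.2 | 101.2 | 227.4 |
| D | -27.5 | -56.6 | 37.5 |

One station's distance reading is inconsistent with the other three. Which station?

Solve using three stations at a time. Using A, B, D (subtract circle equations pairwise → linear system) gives (x, y) ≈ (-29.7, -94.0).
Distances from that point to each station vs reported:
  A: calculated 102.9 vs reported 102.9 → residual 0.0 km
  B: calculated 78.4 vs reported 78.4 → residual 0.0 km
  C: calculated 200.6 vs reported 227.4 → residual 26.8 km
  D: calculated 37.5 vs reported 37.5 → residual 0.0 km
A, B, D are mutually consistent (residuals ≈ 0); C is off by 26.8 km.

C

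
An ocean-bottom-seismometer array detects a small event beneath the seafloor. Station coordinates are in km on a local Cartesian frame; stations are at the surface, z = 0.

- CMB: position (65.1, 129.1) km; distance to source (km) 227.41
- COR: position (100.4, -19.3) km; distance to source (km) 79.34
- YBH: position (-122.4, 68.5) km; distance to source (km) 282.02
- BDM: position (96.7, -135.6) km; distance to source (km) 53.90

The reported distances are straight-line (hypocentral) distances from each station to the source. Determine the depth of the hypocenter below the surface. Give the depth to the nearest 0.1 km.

z ≈ 30.3 km

Each station gives a sphere (x−x_i)² + (y−y_i)² + z² = d_i² (stations at z=0).
Subtracting the CMB sphere from COR and YBH: z² cancels, leaving linear equations in x and y:
70.6 x − 296.8 y = 34968.30
-375.0 x − 121.2 y = -29050.78
Solving: x ≈ 107.298, y ≈ -92.295 km (keep extra digits for the depth step; rounded: 107.3, -92.3).
Then from the CMB sphere: z² = 227.41² − (x − 65.1)² − (y − 129.1)² with x = 107.298, y = -92.295, so z ≈ 30.313 ≈ 30.3 km.
Check against BDM (with the unrounded solution): distance 53.91 ≈ 53.90 km. ✓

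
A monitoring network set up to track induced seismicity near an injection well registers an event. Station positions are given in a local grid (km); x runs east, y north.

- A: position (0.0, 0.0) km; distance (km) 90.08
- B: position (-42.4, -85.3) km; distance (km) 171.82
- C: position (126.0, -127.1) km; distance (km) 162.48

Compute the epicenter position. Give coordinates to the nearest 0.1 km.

Circle about each station: x² + y² = 90.08²; (x + 42.4)² + (y + 85.3)² = 171.82²; (x − 126.0)² + (y + 127.1)² = 162.48².
Subtracting the A equation from the B and C equations removes the quadratic terms:
-84.8 x − 170.6 y = -12333.86
252.0 x − 254.2 y = 13745.07
Solving the 2×2 system: x ≈ 84.9, y ≈ 30.1 km.

84.9 km east, 30.1 km north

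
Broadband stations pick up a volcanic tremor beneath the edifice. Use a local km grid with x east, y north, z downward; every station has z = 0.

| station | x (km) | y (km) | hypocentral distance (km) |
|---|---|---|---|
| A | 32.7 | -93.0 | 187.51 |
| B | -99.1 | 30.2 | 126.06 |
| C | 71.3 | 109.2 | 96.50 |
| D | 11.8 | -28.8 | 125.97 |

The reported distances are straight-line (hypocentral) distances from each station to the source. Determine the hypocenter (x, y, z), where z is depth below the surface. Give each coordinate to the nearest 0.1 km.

x ≈ -0.3 km, y ≈ 82.0 km, depth ≈ 58.7 km

Each station gives a sphere (x−x_i)² + (y−y_i)² + z² = d_i² (stations at z=0).
Subtracting the A sphere from B and C: z² cancels, leaving linear equations in x and y:
-263.6 x + 246.4 y = 20283.44
77.2 x + 404.4 y = 33137.79
Solving: x ≈ -0.298, y ≈ 82.000 km (keep extra digits for the depth step; rounded: -0.3, 82.0).
Then from the A sphere: z² = 187.51² − (x − 32.7)² − (y + 93.0)² with x = -0.298, y = 82.000, so z ≈ 58.704 ≈ 58.7 km.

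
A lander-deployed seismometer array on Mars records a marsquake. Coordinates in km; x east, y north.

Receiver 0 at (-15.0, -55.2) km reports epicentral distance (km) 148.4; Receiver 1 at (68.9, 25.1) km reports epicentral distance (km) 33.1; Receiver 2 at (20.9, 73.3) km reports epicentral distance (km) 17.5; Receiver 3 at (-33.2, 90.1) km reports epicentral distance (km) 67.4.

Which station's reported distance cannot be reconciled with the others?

Receiver 1

Solve using three stations at a time. Using Receiver 0, Receiver 2, Receiver 3 (subtract circle equations pairwise → linear system) gives (x, y) ≈ (34.0, 84.9).
Distances from that point to each station vs reported:
  Receiver 0: calculated 148.4 vs reported 148.4 → residual 0.0 km
  Receiver 1: calculated 69.2 vs reported 33.1 → residual 36.1 km
  Receiver 2: calculated 17.5 vs reported 17.5 → residual 0.0 km
  Receiver 3: calculated 67.4 vs reported 67.4 → residual 0.0 km
Receiver 0, Receiver 2, Receiver 3 are mutually consistent (residuals ≈ 0); Receiver 1 is off by 36.1 km.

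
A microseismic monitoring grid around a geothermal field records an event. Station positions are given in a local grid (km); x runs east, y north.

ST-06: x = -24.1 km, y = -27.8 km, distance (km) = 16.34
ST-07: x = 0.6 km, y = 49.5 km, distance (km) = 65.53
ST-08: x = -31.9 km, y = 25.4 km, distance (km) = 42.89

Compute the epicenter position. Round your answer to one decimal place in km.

x ≈ -15.2 km, y ≈ -14.1 km

Circle about each station: (x + 24.1)² + (y + 27.8)² = 16.34²; (x − 0.6)² + (y − 49.5)² = 65.53²; (x + 31.9)² + (y − 25.4)² = 42.89².
Subtracting pairs of circle equations eliminates x²+y² and gives linear equations (the radical axes):
49.4 x + 154.6 y = -2930.23
-15.6 x + 106.4 y = -1263.44
Solving the 2×2 system: x ≈ -15.2, y ≈ -14.1 km.
Check against ST-06 (with the unrounded x, y): √((x + 24.1)²+(y + 27.8)²) = 16.34 ≈ 16.34 km. ✓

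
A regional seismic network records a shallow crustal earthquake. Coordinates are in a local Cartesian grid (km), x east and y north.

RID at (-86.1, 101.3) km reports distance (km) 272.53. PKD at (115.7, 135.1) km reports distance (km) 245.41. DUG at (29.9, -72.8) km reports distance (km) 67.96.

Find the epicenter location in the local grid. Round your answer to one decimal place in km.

(87.6, -108.7)

Circle about each station: (x + 86.1)² + (y − 101.3)² = 272.53²; (x − 115.7)² + (y − 135.1)² = 245.41²; (x − 29.9)² + (y + 72.8)² = 67.96².
Subtracting the RID equation from the PKD and DUG equations removes the quadratic terms:
403.6 x + 67.6 y = 28010.13
232.0 x − 348.2 y = 58172.99
Solving the 2×2 system: x ≈ 87.6, y ≈ -108.7 km.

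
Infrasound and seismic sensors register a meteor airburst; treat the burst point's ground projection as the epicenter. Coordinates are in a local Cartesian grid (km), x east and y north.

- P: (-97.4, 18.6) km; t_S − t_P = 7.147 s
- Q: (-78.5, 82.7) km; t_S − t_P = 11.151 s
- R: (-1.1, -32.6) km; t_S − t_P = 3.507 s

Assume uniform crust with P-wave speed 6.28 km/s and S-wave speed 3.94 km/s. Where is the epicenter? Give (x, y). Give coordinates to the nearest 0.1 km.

-37.9 km east, -28.0 km north

Distance from S−P lag: d = Δt · v_P v_S / (v_P − v_S) = Δt · (6.28·3.94)/(6.28−3.94) ≈ 10.5740·Δt.
So d_P = 75.57, d_Q = 117.91, d_R = 37.08 km.
Circle about each station: (x + 97.4)² + (y − 18.6)² = 75.57²; (x + 78.5)² + (y − 82.7)² = 117.91²; (x + 1.1)² + (y + 32.6)² = 37.08².
Subtracting pairs of circle equations eliminates x²+y² and gives linear equations (the radical axes):
37.8 x + 128.2 y = -5023.12
192.6 x − 102.4 y = -4432.85
Solving the 2×2 system: x ≈ -37.9, y ≈ -28.0 km.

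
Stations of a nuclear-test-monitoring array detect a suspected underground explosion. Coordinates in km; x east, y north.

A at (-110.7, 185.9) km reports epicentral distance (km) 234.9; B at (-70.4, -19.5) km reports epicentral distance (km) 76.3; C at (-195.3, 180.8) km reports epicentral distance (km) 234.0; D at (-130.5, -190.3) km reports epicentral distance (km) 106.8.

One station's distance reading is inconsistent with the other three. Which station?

Solve using three stations at a time. Using A, B, C (subtract circle equations pairwise → linear system) gives (x, y) ≈ (-141.6, -47.0).
Distances from that point to each station vs reported:
  A: calculated 234.9 vs reported 234.9 → residual 0.0 km
  B: calculated 76.3 vs reported 76.3 → residual 0.0 km
  C: calculated 234.0 vs reported 234.0 → residual 0.0 km
  D: calculated 143.8 vs reported 106.8 → residual 37.0 km
A, B, C are mutually consistent (residuals ≈ 0); D is off by 37.0 km.

D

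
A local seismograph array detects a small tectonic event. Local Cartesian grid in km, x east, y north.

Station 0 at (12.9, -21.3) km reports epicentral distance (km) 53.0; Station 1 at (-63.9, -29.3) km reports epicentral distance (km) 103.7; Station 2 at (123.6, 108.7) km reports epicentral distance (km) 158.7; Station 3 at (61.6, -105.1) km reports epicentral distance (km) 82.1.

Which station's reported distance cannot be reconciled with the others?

Station 0

Solve using three stations at a time. Using Station 1, Station 2, Station 3 (subtract circle equations pairwise → linear system) gives (x, y) ≈ (39.7, -26.0).
Distances from that point to each station vs reported:
  Station 0: calculated 27.2 vs reported 53.0 → residual 25.8 km
  Station 1: calculated 103.7 vs reported 103.7 → residual 0.0 km
  Station 2: calculated 158.7 vs reported 158.7 → residual 0.0 km
  Station 3: calculated 82.1 vs reported 82.1 → residual 0.0 km
Station 1, Station 2, Station 3 are mutually consistent (residuals ≈ 0); Station 0 is off by 25.8 km.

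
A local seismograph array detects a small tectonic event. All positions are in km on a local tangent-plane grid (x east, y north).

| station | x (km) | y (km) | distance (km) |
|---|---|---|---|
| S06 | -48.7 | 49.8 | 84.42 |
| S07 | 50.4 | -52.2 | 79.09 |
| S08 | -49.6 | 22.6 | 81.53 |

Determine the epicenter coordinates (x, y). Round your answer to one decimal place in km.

(31.9, 24.7)

Circle about each station: (x + 48.7)² + (y − 49.8)² = 84.42²; (x − 50.4)² + (y + 52.2)² = 79.09²; (x + 49.6)² + (y − 22.6)² = 81.53².
Subtracting the S06 equation from the S07 and S08 equations removes the quadratic terms:
198.2 x − 204.0 y = 1284.78
-1.8 x − 54.4 y = -1401.21
Solving the 2×2 system: x ≈ 31.9, y ≈ 24.7 km.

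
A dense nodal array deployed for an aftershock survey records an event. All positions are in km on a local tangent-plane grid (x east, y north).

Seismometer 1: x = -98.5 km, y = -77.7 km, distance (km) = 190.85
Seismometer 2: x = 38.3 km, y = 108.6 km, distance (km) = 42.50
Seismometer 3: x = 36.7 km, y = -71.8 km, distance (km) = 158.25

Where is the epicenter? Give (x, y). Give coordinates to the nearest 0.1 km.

Circle about each station: (x + 98.5)² + (y + 77.7)² = 190.85²; (x − 38.3)² + (y − 108.6)² = 42.50²; (x − 36.7)² + (y + 71.8)² = 158.25².
Subtracting pairs of circle equations eliminates x²+y² and gives linear equations (the radical axes):
273.6 x + 372.6 y = 32138.78
270.4 x + 11.8 y = 2143.25
Solving the 2×2 system: x ≈ 4.3, y ≈ 83.1 km.
Check against Seismometer 1 (with the unrounded x, y): √((x + 98.5)²+(y + 77.7)²) = 190.85 ≈ 190.85 km. ✓

(4.3, 83.1)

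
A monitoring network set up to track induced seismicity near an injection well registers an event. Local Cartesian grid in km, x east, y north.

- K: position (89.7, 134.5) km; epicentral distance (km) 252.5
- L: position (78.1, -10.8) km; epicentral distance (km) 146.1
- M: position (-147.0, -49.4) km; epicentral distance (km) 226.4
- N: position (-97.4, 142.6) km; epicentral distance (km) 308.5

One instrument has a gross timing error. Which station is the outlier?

L

Solve using three stations at a time. Using K, M, N (subtract circle equations pairwise → linear system) gives (x, y) ≈ (69.0, -117.2).
Distances from that point to each station vs reported:
  K: calculated 252.5 vs reported 252.5 → residual 0.0 km
  L: calculated 106.8 vs reported 146.1 → residual 39.3 km
  M: calculated 226.4 vs reported 226.4 → residual 0.0 km
  N: calculated 308.5 vs reported 308.5 → residual 0.0 km
K, M, N are mutually consistent (residuals ≈ 0); L is off by 39.3 km.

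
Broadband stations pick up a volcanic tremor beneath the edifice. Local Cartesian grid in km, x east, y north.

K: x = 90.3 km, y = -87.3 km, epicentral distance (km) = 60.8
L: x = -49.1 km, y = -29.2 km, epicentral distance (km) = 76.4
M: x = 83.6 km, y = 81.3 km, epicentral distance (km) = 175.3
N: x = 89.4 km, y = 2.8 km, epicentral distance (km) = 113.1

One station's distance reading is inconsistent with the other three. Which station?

K

Solve using three stations at a time. Using L, M, N (subtract circle equations pairwise → linear system) gives (x, y) ≈ (10.0, -77.9).
Distances from that point to each station vs reported:
  K: calculated 80.9 vs reported 60.8 → residual 20.1 km
  L: calculated 76.5 vs reported 76.4 → residual 0.1 km
  M: calculated 175.4 vs reported 175.3 → residual 0.1 km
  N: calculated 113.2 vs reported 113.1 → residual 0.1 km
L, M, N are mutually consistent (residuals ≈ 0); K is off by 20.1 km.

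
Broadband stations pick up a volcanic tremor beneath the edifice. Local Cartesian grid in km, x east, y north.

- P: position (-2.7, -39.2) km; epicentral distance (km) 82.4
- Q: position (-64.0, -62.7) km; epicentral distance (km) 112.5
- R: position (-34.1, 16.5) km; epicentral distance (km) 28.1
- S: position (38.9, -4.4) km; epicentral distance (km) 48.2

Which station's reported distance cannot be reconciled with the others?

S

Solve using three stations at a time. Using P, Q, R (subtract circle equations pairwise → linear system) gives (x, y) ≈ (-20.8, 41.2).
Distances from that point to each station vs reported:
  P: calculated 82.4 vs reported 82.4 → residual 0.0 km
  Q: calculated 112.5 vs reported 112.5 → residual 0.0 km
  R: calculated 28.0 vs reported 28.1 → residual 0.1 km
  S: calculated 75.1 vs reported 48.2 → residual 26.9 km
P, Q, R are mutually consistent (residuals ≈ 0); S is off by 26.9 km.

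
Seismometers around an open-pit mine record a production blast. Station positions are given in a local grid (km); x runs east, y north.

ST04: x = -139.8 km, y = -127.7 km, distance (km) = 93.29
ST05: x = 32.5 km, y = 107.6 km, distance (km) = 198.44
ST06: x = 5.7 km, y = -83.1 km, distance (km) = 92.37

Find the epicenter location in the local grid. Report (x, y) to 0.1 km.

-82.1 km east, -54.4 km north

Circle about each station: (x + 139.8)² + (y + 127.7)² = 93.29²; (x − 32.5)² + (y − 107.6)² = 198.44²; (x − 5.7)² + (y + 83.1)² = 92.37².
Subtracting pairs of circle equations eliminates x²+y² and gives linear equations (the radical axes):
344.6 x + 470.6 y = -53892.73
291.0 x + 89.2 y = -28742.42
Solving the 2×2 system: x ≈ -82.1, y ≈ -54.4 km.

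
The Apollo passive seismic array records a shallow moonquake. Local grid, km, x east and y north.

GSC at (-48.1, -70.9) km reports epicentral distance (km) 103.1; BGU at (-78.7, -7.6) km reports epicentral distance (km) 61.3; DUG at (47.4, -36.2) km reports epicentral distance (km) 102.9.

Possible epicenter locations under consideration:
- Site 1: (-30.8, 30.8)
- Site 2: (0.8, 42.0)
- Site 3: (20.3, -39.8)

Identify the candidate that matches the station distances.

Site 1

For each candidate, compare |candidate − station| to the reported distance:
Site 1: residuals GSC 0.1, BGU 0.1, DUG 0.1 → max 0.1 km
Site 2: residuals GSC 19.9, BGU 32.4, DUG 11.9 → max 32.4 km
Site 3: residuals GSC 28.0, BGU 42.8, DUG 75.6 → max 75.6 km
Only Site 1 has all residuals ≈ 0.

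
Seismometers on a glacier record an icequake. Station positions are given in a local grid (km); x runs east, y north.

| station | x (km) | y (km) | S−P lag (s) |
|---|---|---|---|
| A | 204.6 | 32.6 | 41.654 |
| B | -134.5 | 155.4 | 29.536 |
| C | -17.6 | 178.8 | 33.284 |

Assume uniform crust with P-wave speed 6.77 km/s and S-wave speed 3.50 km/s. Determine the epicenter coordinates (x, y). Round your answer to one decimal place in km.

Distance from S−P lag: d = Δt · v_P v_S / (v_P − v_S) = Δt · (6.77·3.50)/(6.77−3.50) ≈ 7.2462·Δt.
So d_A = 301.83, d_B = 214.02, d_C = 241.18 km.
Circle about each station: (x − 204.6)² + (y − 32.6)² = 301.83²; (x + 134.5)² + (y − 155.4)² = 214.02²; (x + 17.6)² + (y − 178.8)² = 241.18².
Subtracting pairs of circle equations eliminates x²+y² and gives linear equations (the radical axes):
-678.2 x + 245.6 y = 44612.28
-444.4 x + 292.4 y = 22288.84
Solving the 2×2 system: x ≈ -84.9, y ≈ -52.8 km.
Check against A (with the unrounded x, y): √((x − 204.6)²+(y − 32.6)²) = 301.85 ≈ 301.83 km. ✓

x ≈ -84.9 km, y ≈ -52.8 km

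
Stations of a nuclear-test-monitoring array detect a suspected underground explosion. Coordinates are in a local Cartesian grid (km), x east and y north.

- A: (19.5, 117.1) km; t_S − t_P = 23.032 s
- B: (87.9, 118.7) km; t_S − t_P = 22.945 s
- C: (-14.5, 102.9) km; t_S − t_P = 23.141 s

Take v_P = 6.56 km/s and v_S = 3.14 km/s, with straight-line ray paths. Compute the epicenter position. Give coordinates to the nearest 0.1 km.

(57.9, -16.2)

Distance from S−P lag: d = Δt · v_P v_S / (v_P − v_S) = Δt · (6.56·3.14)/(6.56−3.14) ≈ 6.0229·Δt.
So d_A = 138.72, d_B = 138.20, d_C = 139.38 km.
Circle about each station: (x − 19.5)² + (y − 117.1)² = 138.72²; (x − 87.9)² + (y − 118.7)² = 138.20²; (x + 14.5)² + (y − 102.9)² = 139.38².
Subtracting the A equation from the B and C equations removes the quadratic terms:
136.8 x + 3.2 y = 7867.44
-68.0 x − 28.4 y = -3477.55
Solving the 2×2 system: x ≈ 57.9, y ≈ -16.2 km.
Check against A (with the unrounded x, y): √((x − 19.5)²+(y − 117.1)²) = 138.68 ≈ 138.72 km. ✓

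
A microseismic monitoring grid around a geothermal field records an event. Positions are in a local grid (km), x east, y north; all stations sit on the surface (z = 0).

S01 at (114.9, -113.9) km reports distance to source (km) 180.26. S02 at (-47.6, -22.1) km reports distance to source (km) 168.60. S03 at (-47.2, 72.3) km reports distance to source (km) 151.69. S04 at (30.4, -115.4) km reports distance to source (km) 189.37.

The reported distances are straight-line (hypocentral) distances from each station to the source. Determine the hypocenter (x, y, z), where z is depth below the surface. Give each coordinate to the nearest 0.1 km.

Each station gives a sphere (x−x_i)² + (y−y_i)² + z² = d_i² (stations at z=0).
Subtracting the S01 sphere from S02 and S03: z² cancels, leaving linear equations in x and y:
-325.0 x + 183.6 y = -19353.34
-324.2 x + 372.4 y = -9236.28
Solving: x ≈ 89.606, y ≈ 53.206 km (keep extra digits for the depth step; rounded: 89.6, 53.2).
Then from the S01 sphere: z² = 180.26² − (x − 114.9)² − (y + 113.9)² with x = 89.606, y = 53.206, so z ≈ 62.685 ≈ 62.7 km.

x ≈ 89.6 km, y ≈ 53.2 km, depth ≈ 62.7 km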